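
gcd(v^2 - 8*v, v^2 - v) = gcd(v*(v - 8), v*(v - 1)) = v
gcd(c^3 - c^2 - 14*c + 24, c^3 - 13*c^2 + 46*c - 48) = c^2 - 5*c + 6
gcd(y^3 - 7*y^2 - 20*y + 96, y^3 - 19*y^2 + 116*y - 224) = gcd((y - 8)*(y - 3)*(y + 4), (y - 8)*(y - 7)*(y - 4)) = y - 8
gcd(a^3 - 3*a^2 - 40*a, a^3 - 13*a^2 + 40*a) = a^2 - 8*a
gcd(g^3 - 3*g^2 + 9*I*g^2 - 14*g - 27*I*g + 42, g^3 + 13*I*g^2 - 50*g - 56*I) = g^2 + 9*I*g - 14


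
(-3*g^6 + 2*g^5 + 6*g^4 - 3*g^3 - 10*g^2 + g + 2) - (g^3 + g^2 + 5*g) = -3*g^6 + 2*g^5 + 6*g^4 - 4*g^3 - 11*g^2 - 4*g + 2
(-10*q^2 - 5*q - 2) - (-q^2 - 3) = -9*q^2 - 5*q + 1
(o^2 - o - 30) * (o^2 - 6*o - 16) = o^4 - 7*o^3 - 40*o^2 + 196*o + 480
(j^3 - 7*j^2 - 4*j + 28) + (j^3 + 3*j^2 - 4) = 2*j^3 - 4*j^2 - 4*j + 24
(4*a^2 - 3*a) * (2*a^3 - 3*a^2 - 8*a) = 8*a^5 - 18*a^4 - 23*a^3 + 24*a^2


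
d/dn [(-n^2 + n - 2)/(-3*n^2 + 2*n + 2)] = (n^2 - 16*n + 6)/(9*n^4 - 12*n^3 - 8*n^2 + 8*n + 4)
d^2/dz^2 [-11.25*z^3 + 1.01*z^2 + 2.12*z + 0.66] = 2.02 - 67.5*z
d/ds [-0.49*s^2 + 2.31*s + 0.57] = 2.31 - 0.98*s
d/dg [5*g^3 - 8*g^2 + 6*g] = 15*g^2 - 16*g + 6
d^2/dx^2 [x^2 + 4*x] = 2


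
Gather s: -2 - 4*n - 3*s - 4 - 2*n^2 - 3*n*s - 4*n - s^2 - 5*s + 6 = -2*n^2 - 8*n - s^2 + s*(-3*n - 8)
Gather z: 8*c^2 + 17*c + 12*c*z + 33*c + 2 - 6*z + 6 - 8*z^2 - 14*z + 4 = 8*c^2 + 50*c - 8*z^2 + z*(12*c - 20) + 12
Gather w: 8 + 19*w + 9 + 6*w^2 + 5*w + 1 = 6*w^2 + 24*w + 18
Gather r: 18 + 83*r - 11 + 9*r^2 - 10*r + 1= 9*r^2 + 73*r + 8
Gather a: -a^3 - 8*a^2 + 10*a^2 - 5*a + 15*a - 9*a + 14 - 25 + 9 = -a^3 + 2*a^2 + a - 2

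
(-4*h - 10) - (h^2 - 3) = -h^2 - 4*h - 7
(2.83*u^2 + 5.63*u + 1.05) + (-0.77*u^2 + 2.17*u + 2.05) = 2.06*u^2 + 7.8*u + 3.1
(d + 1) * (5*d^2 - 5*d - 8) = 5*d^3 - 13*d - 8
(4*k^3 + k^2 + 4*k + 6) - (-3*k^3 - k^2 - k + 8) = 7*k^3 + 2*k^2 + 5*k - 2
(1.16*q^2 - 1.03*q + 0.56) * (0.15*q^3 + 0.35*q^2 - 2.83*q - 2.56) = 0.174*q^5 + 0.2515*q^4 - 3.5593*q^3 + 0.141300000000001*q^2 + 1.052*q - 1.4336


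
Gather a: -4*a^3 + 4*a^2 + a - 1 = -4*a^3 + 4*a^2 + a - 1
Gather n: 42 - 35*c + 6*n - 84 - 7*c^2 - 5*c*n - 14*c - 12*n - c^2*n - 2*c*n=-7*c^2 - 49*c + n*(-c^2 - 7*c - 6) - 42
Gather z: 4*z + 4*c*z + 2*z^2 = 2*z^2 + z*(4*c + 4)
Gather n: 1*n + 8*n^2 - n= 8*n^2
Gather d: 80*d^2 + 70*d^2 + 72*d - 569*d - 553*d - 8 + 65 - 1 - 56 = 150*d^2 - 1050*d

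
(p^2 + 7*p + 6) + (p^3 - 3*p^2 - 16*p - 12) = p^3 - 2*p^2 - 9*p - 6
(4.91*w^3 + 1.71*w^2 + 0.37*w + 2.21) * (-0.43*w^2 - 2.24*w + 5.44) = -2.1113*w^5 - 11.7337*w^4 + 22.7209*w^3 + 7.5233*w^2 - 2.9376*w + 12.0224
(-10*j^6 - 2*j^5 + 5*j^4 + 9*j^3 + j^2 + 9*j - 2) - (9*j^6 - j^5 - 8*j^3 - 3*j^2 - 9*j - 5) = -19*j^6 - j^5 + 5*j^4 + 17*j^3 + 4*j^2 + 18*j + 3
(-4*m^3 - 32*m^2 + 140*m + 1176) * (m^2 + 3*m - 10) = -4*m^5 - 44*m^4 + 84*m^3 + 1916*m^2 + 2128*m - 11760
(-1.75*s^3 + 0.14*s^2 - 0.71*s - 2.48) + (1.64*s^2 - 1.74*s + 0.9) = -1.75*s^3 + 1.78*s^2 - 2.45*s - 1.58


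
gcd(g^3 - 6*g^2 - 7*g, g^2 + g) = g^2 + g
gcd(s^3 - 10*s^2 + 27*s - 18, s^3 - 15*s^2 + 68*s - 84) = s - 6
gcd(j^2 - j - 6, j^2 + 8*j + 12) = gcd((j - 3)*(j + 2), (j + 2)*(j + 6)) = j + 2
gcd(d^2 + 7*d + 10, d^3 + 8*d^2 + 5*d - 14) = d + 2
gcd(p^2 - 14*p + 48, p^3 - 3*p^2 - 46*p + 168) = p - 6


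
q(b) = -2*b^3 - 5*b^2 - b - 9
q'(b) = -6*b^2 - 10*b - 1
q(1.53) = -29.40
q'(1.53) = -30.35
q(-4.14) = 51.36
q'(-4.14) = -62.44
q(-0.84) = -10.50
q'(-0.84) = 3.17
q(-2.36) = -8.20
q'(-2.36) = -10.82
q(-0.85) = -10.53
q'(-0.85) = 3.16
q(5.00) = -389.00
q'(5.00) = -201.00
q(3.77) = -191.00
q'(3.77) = -123.98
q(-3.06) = 4.55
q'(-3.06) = -26.58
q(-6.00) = 249.00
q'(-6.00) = -157.00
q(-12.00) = 2739.00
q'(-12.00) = -745.00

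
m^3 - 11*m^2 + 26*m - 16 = (m - 8)*(m - 2)*(m - 1)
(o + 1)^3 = o^3 + 3*o^2 + 3*o + 1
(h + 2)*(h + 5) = h^2 + 7*h + 10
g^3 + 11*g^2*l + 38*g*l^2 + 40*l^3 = (g + 2*l)*(g + 4*l)*(g + 5*l)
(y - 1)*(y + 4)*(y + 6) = y^3 + 9*y^2 + 14*y - 24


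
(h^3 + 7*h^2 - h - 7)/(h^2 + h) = h + 6 - 7/h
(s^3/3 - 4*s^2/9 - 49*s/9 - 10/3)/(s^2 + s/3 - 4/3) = (3*s^3 - 4*s^2 - 49*s - 30)/(3*(3*s^2 + s - 4))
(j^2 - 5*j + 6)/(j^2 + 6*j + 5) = (j^2 - 5*j + 6)/(j^2 + 6*j + 5)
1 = 1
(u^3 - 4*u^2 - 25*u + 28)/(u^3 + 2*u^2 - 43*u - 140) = (u - 1)/(u + 5)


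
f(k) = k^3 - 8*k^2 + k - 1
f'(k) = 3*k^2 - 16*k + 1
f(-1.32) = -18.56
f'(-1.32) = 27.35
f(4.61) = -68.43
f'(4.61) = -9.00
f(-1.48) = -23.24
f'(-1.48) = 31.25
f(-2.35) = -60.51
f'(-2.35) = 55.17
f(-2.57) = -73.38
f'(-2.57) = 61.93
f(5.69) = -70.10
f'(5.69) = 7.09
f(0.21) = -1.13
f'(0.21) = -2.23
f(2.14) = -25.70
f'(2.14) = -19.50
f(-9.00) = -1387.00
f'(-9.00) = 388.00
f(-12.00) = -2893.00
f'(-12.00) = 625.00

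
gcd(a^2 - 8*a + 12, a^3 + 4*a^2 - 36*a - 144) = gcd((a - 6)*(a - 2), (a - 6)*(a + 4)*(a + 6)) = a - 6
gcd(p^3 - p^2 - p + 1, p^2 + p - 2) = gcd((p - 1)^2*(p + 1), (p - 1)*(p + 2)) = p - 1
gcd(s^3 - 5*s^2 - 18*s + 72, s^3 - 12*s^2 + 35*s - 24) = s - 3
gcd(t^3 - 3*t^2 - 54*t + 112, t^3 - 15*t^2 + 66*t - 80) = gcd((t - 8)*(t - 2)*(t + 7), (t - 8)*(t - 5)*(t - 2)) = t^2 - 10*t + 16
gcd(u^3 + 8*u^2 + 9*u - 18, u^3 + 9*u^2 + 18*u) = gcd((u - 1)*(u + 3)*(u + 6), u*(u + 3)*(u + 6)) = u^2 + 9*u + 18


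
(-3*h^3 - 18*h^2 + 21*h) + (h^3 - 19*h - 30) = -2*h^3 - 18*h^2 + 2*h - 30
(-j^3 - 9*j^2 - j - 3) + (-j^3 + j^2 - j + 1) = -2*j^3 - 8*j^2 - 2*j - 2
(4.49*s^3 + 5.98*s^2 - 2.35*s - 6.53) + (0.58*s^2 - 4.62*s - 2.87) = 4.49*s^3 + 6.56*s^2 - 6.97*s - 9.4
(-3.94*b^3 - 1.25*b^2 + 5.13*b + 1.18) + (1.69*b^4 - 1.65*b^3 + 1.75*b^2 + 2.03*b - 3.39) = 1.69*b^4 - 5.59*b^3 + 0.5*b^2 + 7.16*b - 2.21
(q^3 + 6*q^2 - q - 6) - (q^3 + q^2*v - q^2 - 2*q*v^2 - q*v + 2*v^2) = -q^2*v + 7*q^2 + 2*q*v^2 + q*v - q - 2*v^2 - 6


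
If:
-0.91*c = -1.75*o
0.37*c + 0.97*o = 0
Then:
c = 0.00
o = 0.00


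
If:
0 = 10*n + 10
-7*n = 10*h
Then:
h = 7/10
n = -1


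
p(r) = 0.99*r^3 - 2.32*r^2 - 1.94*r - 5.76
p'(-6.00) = 132.82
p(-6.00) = -291.48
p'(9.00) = 196.87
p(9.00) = 510.57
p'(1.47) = -2.34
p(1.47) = -10.48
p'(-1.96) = 18.56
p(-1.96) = -18.32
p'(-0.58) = 1.75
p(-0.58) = -5.61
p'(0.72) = -3.74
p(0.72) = -7.99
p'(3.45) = 17.40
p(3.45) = 0.59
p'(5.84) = 72.26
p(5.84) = 100.97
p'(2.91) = 9.71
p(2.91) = -6.66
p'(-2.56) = 29.40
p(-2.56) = -32.61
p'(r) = 2.97*r^2 - 4.64*r - 1.94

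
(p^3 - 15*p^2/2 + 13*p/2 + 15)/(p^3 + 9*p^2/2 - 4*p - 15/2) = (2*p^2 - 17*p + 30)/(2*p^2 + 7*p - 15)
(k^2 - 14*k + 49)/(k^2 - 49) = (k - 7)/(k + 7)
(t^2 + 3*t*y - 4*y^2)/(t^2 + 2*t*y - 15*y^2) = (t^2 + 3*t*y - 4*y^2)/(t^2 + 2*t*y - 15*y^2)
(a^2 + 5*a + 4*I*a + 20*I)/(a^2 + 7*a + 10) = (a + 4*I)/(a + 2)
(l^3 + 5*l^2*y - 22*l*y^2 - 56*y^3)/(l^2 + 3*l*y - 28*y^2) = l + 2*y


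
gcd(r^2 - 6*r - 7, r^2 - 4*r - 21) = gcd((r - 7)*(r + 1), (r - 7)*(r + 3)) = r - 7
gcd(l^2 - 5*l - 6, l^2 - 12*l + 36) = l - 6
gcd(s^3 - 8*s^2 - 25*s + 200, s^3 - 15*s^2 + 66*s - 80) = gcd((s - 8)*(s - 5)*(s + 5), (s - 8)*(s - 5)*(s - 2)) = s^2 - 13*s + 40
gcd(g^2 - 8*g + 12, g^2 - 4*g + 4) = g - 2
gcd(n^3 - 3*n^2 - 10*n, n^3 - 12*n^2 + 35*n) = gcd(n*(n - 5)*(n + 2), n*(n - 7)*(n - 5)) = n^2 - 5*n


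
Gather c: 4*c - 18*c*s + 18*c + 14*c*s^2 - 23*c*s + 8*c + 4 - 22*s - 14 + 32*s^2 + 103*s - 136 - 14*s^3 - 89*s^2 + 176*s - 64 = c*(14*s^2 - 41*s + 30) - 14*s^3 - 57*s^2 + 257*s - 210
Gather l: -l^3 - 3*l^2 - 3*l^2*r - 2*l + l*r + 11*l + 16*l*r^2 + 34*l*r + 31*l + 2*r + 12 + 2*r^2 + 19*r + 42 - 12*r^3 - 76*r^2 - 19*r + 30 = -l^3 + l^2*(-3*r - 3) + l*(16*r^2 + 35*r + 40) - 12*r^3 - 74*r^2 + 2*r + 84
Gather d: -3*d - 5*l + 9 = -3*d - 5*l + 9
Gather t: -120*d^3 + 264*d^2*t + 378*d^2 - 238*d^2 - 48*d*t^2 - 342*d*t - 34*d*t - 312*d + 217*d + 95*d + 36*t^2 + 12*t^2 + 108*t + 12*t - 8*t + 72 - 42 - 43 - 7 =-120*d^3 + 140*d^2 + t^2*(48 - 48*d) + t*(264*d^2 - 376*d + 112) - 20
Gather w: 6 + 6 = 12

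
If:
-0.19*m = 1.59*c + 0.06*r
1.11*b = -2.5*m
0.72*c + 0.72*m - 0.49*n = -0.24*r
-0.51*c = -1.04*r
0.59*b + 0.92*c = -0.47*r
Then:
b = 0.00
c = 0.00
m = 0.00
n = 0.00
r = 0.00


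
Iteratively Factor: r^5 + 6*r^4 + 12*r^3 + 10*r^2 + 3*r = (r + 1)*(r^4 + 5*r^3 + 7*r^2 + 3*r) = (r + 1)^2*(r^3 + 4*r^2 + 3*r) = (r + 1)^2*(r + 3)*(r^2 + r) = r*(r + 1)^2*(r + 3)*(r + 1)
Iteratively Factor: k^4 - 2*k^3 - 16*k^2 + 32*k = (k - 2)*(k^3 - 16*k) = k*(k - 2)*(k^2 - 16) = k*(k - 2)*(k + 4)*(k - 4)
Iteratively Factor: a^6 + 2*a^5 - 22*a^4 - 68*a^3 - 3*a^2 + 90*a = (a)*(a^5 + 2*a^4 - 22*a^3 - 68*a^2 - 3*a + 90) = a*(a + 3)*(a^4 - a^3 - 19*a^2 - 11*a + 30) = a*(a + 3)^2*(a^3 - 4*a^2 - 7*a + 10) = a*(a + 2)*(a + 3)^2*(a^2 - 6*a + 5) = a*(a - 5)*(a + 2)*(a + 3)^2*(a - 1)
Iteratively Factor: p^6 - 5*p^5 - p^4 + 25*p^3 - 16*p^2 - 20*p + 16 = (p - 4)*(p^5 - p^4 - 5*p^3 + 5*p^2 + 4*p - 4) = (p - 4)*(p - 1)*(p^4 - 5*p^2 + 4) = (p - 4)*(p - 2)*(p - 1)*(p^3 + 2*p^2 - p - 2) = (p - 4)*(p - 2)*(p - 1)*(p + 2)*(p^2 - 1) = (p - 4)*(p - 2)*(p - 1)^2*(p + 2)*(p + 1)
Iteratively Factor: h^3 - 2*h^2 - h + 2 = (h - 1)*(h^2 - h - 2) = (h - 1)*(h + 1)*(h - 2)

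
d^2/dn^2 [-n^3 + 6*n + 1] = -6*n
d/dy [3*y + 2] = 3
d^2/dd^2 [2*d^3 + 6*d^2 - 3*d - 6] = 12*d + 12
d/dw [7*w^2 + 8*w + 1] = 14*w + 8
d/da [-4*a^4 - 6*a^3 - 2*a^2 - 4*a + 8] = -16*a^3 - 18*a^2 - 4*a - 4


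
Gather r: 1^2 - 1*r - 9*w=-r - 9*w + 1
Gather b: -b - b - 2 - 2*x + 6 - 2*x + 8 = -2*b - 4*x + 12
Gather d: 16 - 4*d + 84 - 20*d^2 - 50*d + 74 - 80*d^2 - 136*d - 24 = -100*d^2 - 190*d + 150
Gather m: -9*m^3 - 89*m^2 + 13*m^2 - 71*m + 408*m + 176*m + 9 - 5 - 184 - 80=-9*m^3 - 76*m^2 + 513*m - 260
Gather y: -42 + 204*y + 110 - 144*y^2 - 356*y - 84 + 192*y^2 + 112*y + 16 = 48*y^2 - 40*y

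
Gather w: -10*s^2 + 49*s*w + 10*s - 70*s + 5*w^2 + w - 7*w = -10*s^2 - 60*s + 5*w^2 + w*(49*s - 6)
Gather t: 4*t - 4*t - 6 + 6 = 0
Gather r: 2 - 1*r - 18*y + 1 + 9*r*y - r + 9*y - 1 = r*(9*y - 2) - 9*y + 2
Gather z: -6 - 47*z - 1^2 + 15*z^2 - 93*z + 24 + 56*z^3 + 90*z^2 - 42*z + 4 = 56*z^3 + 105*z^2 - 182*z + 21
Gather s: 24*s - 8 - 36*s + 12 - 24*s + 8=12 - 36*s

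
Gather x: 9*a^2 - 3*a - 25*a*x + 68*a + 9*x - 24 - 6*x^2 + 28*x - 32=9*a^2 + 65*a - 6*x^2 + x*(37 - 25*a) - 56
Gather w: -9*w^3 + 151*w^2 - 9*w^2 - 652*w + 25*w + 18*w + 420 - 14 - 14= -9*w^3 + 142*w^2 - 609*w + 392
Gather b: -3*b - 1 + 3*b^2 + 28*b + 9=3*b^2 + 25*b + 8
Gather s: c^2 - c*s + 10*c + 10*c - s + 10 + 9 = c^2 + 20*c + s*(-c - 1) + 19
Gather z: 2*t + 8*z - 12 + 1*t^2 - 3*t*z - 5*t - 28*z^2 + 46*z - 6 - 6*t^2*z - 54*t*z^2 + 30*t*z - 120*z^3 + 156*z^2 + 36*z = t^2 - 3*t - 120*z^3 + z^2*(128 - 54*t) + z*(-6*t^2 + 27*t + 90) - 18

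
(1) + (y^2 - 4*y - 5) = y^2 - 4*y - 4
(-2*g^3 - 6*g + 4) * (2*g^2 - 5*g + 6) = -4*g^5 + 10*g^4 - 24*g^3 + 38*g^2 - 56*g + 24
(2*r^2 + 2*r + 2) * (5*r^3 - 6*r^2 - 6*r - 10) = 10*r^5 - 2*r^4 - 14*r^3 - 44*r^2 - 32*r - 20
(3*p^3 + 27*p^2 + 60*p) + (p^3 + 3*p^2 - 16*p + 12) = 4*p^3 + 30*p^2 + 44*p + 12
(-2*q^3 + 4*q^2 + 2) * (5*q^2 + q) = -10*q^5 + 18*q^4 + 4*q^3 + 10*q^2 + 2*q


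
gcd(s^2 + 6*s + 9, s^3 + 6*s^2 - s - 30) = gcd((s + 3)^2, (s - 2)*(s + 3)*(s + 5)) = s + 3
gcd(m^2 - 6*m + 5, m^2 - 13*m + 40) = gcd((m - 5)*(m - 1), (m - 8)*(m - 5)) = m - 5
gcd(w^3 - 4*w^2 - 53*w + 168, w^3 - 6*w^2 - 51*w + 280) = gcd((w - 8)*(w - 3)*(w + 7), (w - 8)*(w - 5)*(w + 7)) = w^2 - w - 56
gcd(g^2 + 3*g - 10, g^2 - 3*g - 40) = g + 5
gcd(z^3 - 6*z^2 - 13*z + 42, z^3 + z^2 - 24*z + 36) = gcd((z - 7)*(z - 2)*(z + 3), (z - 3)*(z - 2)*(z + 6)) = z - 2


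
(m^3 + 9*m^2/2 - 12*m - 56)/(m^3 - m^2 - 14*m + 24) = (m^2 + m/2 - 14)/(m^2 - 5*m + 6)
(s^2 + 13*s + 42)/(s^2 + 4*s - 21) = (s + 6)/(s - 3)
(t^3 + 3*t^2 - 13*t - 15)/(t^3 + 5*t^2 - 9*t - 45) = (t + 1)/(t + 3)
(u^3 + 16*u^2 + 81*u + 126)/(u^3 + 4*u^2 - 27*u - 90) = (u + 7)/(u - 5)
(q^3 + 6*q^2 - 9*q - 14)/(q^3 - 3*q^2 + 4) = (q + 7)/(q - 2)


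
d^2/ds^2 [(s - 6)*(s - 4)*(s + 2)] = 6*s - 16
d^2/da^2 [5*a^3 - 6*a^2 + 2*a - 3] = 30*a - 12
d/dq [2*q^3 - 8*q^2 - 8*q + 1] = 6*q^2 - 16*q - 8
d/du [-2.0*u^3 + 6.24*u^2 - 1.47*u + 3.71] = -6.0*u^2 + 12.48*u - 1.47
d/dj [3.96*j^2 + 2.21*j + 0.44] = 7.92*j + 2.21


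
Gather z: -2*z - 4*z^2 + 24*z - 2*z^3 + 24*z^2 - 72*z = -2*z^3 + 20*z^2 - 50*z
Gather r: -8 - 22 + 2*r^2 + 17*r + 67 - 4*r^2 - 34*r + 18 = -2*r^2 - 17*r + 55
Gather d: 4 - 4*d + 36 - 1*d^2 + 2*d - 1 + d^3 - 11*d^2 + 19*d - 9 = d^3 - 12*d^2 + 17*d + 30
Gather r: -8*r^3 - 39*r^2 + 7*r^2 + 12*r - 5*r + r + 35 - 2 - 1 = -8*r^3 - 32*r^2 + 8*r + 32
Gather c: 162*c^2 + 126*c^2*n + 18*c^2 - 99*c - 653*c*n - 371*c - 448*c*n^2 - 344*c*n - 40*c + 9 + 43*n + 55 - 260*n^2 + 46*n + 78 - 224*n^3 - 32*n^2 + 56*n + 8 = c^2*(126*n + 180) + c*(-448*n^2 - 997*n - 510) - 224*n^3 - 292*n^2 + 145*n + 150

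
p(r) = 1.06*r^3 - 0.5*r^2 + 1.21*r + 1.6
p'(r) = 3.18*r^2 - 1.0*r + 1.21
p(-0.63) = 0.37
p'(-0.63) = 3.10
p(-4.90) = -141.04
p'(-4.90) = 82.46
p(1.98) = 10.26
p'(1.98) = 11.70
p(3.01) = 29.62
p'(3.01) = 27.01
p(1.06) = 3.58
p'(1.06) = 3.72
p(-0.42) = 0.93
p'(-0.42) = 2.19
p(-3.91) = -74.14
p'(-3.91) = 53.74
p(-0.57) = 0.55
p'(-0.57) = 2.81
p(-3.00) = -35.15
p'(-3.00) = 32.83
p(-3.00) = -35.15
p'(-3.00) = 32.83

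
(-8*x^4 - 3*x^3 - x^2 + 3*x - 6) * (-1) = 8*x^4 + 3*x^3 + x^2 - 3*x + 6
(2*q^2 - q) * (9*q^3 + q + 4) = 18*q^5 - 9*q^4 + 2*q^3 + 7*q^2 - 4*q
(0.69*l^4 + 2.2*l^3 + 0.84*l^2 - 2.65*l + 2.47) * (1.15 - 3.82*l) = -2.6358*l^5 - 7.6105*l^4 - 0.6788*l^3 + 11.089*l^2 - 12.4829*l + 2.8405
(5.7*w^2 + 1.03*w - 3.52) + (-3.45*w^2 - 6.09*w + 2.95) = 2.25*w^2 - 5.06*w - 0.57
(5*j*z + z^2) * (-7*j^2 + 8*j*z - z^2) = -35*j^3*z + 33*j^2*z^2 + 3*j*z^3 - z^4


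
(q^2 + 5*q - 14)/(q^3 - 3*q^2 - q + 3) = (q^2 + 5*q - 14)/(q^3 - 3*q^2 - q + 3)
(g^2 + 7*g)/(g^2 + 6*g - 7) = g/(g - 1)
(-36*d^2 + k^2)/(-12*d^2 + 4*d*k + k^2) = (6*d - k)/(2*d - k)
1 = 1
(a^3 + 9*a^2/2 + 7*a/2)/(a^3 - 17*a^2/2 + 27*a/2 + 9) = a*(2*a^2 + 9*a + 7)/(2*a^3 - 17*a^2 + 27*a + 18)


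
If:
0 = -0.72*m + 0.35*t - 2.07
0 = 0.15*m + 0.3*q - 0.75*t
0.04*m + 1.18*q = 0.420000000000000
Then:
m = -3.09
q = 0.46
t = -0.43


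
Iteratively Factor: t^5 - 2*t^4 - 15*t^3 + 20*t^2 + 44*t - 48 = (t - 2)*(t^4 - 15*t^2 - 10*t + 24) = (t - 2)*(t - 1)*(t^3 + t^2 - 14*t - 24) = (t - 4)*(t - 2)*(t - 1)*(t^2 + 5*t + 6) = (t - 4)*(t - 2)*(t - 1)*(t + 2)*(t + 3)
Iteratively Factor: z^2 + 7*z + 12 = (z + 4)*(z + 3)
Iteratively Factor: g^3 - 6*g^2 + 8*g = (g)*(g^2 - 6*g + 8) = g*(g - 4)*(g - 2)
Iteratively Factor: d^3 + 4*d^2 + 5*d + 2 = (d + 1)*(d^2 + 3*d + 2) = (d + 1)*(d + 2)*(d + 1)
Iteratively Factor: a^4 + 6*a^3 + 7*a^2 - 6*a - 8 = (a + 1)*(a^3 + 5*a^2 + 2*a - 8) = (a - 1)*(a + 1)*(a^2 + 6*a + 8) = (a - 1)*(a + 1)*(a + 4)*(a + 2)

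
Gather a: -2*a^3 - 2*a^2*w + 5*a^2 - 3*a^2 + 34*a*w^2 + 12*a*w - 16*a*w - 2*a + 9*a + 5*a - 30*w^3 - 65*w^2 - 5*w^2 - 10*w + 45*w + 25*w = -2*a^3 + a^2*(2 - 2*w) + a*(34*w^2 - 4*w + 12) - 30*w^3 - 70*w^2 + 60*w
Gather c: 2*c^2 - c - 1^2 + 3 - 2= 2*c^2 - c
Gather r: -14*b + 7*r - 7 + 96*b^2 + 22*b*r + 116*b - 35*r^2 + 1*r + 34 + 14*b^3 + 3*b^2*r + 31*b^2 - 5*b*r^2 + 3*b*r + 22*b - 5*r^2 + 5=14*b^3 + 127*b^2 + 124*b + r^2*(-5*b - 40) + r*(3*b^2 + 25*b + 8) + 32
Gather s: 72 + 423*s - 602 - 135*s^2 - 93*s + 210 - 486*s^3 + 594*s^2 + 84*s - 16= -486*s^3 + 459*s^2 + 414*s - 336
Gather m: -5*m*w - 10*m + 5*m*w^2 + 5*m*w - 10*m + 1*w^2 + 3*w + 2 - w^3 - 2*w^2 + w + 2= m*(5*w^2 - 20) - w^3 - w^2 + 4*w + 4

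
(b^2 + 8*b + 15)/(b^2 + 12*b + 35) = (b + 3)/(b + 7)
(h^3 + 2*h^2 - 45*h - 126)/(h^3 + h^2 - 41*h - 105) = (h + 6)/(h + 5)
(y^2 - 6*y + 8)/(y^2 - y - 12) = (y - 2)/(y + 3)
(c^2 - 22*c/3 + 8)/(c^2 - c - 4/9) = 3*(c - 6)/(3*c + 1)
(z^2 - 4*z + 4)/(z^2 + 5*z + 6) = (z^2 - 4*z + 4)/(z^2 + 5*z + 6)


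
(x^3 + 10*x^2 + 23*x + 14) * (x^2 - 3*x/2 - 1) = x^5 + 17*x^4/2 + 7*x^3 - 61*x^2/2 - 44*x - 14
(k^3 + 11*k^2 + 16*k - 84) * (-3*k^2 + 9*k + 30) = -3*k^5 - 24*k^4 + 81*k^3 + 726*k^2 - 276*k - 2520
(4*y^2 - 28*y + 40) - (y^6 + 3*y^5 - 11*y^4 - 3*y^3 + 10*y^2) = -y^6 - 3*y^5 + 11*y^4 + 3*y^3 - 6*y^2 - 28*y + 40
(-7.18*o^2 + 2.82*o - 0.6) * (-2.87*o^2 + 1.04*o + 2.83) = 20.6066*o^4 - 15.5606*o^3 - 15.6646*o^2 + 7.3566*o - 1.698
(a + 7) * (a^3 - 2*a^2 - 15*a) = a^4 + 5*a^3 - 29*a^2 - 105*a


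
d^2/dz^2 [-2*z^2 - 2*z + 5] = -4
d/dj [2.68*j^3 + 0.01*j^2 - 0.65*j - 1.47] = 8.04*j^2 + 0.02*j - 0.65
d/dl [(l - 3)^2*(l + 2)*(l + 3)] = 4*l^3 - 3*l^2 - 30*l + 9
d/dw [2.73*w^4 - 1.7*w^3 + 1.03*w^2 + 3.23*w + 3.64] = 10.92*w^3 - 5.1*w^2 + 2.06*w + 3.23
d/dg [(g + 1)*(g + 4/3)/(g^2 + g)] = -4/(3*g^2)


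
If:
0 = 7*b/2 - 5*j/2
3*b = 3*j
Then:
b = 0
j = 0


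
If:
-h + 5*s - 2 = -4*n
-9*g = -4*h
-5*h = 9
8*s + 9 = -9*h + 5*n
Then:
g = -4/5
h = -9/5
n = -172/285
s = 149/285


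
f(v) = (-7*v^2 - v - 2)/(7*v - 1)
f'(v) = (-14*v - 1)/(7*v - 1) - 7*(-7*v^2 - v - 2)/(7*v - 1)^2 = (-49*v^2 + 14*v + 15)/(49*v^2 - 14*v + 1)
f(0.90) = -1.62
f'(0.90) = -0.43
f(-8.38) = 8.13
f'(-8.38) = -1.00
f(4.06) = -4.43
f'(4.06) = -0.98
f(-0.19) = 0.89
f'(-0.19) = 1.95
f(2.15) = -2.60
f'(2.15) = -0.92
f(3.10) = -3.50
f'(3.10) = -0.96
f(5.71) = -6.05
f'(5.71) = -0.99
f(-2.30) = 2.15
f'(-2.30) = -0.95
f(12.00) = -12.31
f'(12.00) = -1.00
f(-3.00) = 2.82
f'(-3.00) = -0.97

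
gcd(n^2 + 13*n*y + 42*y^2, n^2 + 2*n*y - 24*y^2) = n + 6*y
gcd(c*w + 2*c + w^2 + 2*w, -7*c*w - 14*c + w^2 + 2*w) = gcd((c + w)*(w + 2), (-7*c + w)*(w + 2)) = w + 2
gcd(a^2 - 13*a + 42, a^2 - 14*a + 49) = a - 7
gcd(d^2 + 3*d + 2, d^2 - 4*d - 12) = d + 2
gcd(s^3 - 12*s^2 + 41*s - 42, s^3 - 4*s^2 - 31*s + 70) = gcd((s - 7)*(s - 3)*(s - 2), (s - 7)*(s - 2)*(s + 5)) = s^2 - 9*s + 14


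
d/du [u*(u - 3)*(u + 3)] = 3*u^2 - 9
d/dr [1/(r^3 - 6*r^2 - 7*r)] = (-3*r^2 + 12*r + 7)/(r^2*(-r^2 + 6*r + 7)^2)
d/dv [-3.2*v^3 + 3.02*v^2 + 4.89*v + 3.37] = -9.6*v^2 + 6.04*v + 4.89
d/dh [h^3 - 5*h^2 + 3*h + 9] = 3*h^2 - 10*h + 3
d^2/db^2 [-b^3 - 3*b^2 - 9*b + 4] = -6*b - 6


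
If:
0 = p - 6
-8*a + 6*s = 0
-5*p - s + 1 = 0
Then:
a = -87/4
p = 6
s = -29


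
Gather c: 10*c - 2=10*c - 2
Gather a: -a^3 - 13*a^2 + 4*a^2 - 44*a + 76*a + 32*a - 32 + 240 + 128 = -a^3 - 9*a^2 + 64*a + 336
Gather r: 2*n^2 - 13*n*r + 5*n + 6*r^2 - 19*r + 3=2*n^2 + 5*n + 6*r^2 + r*(-13*n - 19) + 3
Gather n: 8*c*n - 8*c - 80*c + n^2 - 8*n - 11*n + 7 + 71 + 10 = -88*c + n^2 + n*(8*c - 19) + 88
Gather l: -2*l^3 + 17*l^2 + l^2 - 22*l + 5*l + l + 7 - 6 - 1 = -2*l^3 + 18*l^2 - 16*l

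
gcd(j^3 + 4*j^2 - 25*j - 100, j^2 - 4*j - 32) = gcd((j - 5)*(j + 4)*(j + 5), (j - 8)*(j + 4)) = j + 4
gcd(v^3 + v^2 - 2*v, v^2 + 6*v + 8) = v + 2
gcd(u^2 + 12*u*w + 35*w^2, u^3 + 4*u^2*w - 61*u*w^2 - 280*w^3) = u^2 + 12*u*w + 35*w^2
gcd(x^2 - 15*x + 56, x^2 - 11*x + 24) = x - 8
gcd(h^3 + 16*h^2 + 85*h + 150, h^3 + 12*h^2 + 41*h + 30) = h^2 + 11*h + 30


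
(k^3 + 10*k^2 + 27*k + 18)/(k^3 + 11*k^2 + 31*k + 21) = (k + 6)/(k + 7)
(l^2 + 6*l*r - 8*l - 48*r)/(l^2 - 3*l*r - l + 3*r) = (l^2 + 6*l*r - 8*l - 48*r)/(l^2 - 3*l*r - l + 3*r)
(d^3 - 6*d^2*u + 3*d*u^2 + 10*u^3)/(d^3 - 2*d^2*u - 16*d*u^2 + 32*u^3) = (-d^2 + 4*d*u + 5*u^2)/(-d^2 + 16*u^2)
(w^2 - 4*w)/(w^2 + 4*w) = (w - 4)/(w + 4)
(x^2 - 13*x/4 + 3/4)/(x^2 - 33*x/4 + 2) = (x - 3)/(x - 8)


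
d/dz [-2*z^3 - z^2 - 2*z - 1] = -6*z^2 - 2*z - 2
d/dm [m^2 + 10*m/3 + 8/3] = 2*m + 10/3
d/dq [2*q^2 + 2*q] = 4*q + 2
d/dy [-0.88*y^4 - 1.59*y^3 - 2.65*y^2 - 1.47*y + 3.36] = -3.52*y^3 - 4.77*y^2 - 5.3*y - 1.47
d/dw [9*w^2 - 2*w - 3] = 18*w - 2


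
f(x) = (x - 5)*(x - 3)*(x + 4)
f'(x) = (x - 5)*(x - 3) + (x - 5)*(x + 4) + (x - 3)*(x + 4)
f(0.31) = 54.38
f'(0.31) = -19.19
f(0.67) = 47.12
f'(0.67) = -21.01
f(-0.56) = 68.09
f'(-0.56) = -11.58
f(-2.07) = 69.18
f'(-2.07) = 12.41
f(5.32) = 6.92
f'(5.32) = 25.35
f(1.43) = 30.43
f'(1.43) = -22.31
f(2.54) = 7.40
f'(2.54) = -17.97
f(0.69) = 46.69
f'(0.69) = -21.09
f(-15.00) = -3960.00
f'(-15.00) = 778.00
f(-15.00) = -3960.00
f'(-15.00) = 778.00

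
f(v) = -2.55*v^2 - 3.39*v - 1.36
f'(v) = -5.1*v - 3.39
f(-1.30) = -1.26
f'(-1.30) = 3.24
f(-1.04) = -0.59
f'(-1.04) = 1.91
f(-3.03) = -14.50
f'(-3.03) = 12.06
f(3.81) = -51.29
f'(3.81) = -22.82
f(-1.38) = -1.54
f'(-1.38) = 3.65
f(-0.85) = -0.32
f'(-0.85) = 0.94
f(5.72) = -104.18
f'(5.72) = -32.56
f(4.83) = -77.22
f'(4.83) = -28.02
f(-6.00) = -72.82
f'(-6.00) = 27.21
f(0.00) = -1.36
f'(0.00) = -3.39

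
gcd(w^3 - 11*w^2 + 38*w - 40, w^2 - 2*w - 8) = w - 4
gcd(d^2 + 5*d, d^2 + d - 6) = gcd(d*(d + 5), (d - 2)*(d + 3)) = 1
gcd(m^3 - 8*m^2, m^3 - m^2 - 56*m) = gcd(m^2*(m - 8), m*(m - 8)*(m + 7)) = m^2 - 8*m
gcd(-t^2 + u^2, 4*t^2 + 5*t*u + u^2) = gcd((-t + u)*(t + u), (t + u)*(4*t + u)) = t + u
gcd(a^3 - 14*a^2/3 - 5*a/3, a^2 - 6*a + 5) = a - 5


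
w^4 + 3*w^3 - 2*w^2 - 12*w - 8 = (w - 2)*(w + 1)*(w + 2)^2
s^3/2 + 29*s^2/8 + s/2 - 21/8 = (s/2 + 1/2)*(s - 3/4)*(s + 7)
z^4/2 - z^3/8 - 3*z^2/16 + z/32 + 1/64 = (z/2 + 1/4)*(z - 1/2)^2*(z + 1/4)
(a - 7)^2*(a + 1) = a^3 - 13*a^2 + 35*a + 49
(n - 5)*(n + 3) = n^2 - 2*n - 15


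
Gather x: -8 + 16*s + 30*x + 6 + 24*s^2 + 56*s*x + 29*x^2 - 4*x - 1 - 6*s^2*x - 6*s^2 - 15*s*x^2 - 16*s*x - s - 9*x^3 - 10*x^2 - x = 18*s^2 + 15*s - 9*x^3 + x^2*(19 - 15*s) + x*(-6*s^2 + 40*s + 25) - 3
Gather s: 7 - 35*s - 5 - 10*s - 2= -45*s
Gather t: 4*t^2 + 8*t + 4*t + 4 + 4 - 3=4*t^2 + 12*t + 5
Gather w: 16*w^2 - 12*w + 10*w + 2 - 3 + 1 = 16*w^2 - 2*w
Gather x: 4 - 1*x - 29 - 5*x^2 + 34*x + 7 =-5*x^2 + 33*x - 18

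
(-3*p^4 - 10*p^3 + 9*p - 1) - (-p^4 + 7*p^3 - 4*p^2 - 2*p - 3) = -2*p^4 - 17*p^3 + 4*p^2 + 11*p + 2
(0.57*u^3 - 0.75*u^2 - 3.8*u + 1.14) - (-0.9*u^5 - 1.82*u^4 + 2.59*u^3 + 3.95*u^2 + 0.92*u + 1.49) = 0.9*u^5 + 1.82*u^4 - 2.02*u^3 - 4.7*u^2 - 4.72*u - 0.35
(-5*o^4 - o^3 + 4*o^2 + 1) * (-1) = 5*o^4 + o^3 - 4*o^2 - 1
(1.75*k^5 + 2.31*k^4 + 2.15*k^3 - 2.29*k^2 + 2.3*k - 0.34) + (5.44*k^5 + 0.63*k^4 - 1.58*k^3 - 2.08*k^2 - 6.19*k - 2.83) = 7.19*k^5 + 2.94*k^4 + 0.57*k^3 - 4.37*k^2 - 3.89*k - 3.17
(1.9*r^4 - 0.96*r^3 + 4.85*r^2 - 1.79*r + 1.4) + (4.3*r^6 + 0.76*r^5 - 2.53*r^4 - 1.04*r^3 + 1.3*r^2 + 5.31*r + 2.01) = 4.3*r^6 + 0.76*r^5 - 0.63*r^4 - 2.0*r^3 + 6.15*r^2 + 3.52*r + 3.41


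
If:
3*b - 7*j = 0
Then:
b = 7*j/3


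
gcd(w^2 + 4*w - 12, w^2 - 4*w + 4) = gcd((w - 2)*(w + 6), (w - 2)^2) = w - 2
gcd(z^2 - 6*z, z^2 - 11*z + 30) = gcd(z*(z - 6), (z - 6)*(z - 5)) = z - 6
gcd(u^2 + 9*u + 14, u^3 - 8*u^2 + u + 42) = u + 2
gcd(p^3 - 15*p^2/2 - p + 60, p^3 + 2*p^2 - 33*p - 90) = p - 6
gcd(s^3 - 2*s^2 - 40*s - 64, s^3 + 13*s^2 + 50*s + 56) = s^2 + 6*s + 8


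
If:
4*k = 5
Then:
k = 5/4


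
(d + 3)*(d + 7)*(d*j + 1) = d^3*j + 10*d^2*j + d^2 + 21*d*j + 10*d + 21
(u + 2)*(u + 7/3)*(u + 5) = u^3 + 28*u^2/3 + 79*u/3 + 70/3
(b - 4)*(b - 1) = b^2 - 5*b + 4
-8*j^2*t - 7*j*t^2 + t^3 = t*(-8*j + t)*(j + t)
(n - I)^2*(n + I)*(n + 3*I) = n^4 + 2*I*n^3 + 4*n^2 + 2*I*n + 3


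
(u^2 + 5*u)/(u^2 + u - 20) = u/(u - 4)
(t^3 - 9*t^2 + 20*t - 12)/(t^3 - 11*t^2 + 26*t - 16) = (t - 6)/(t - 8)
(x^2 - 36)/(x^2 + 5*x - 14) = (x^2 - 36)/(x^2 + 5*x - 14)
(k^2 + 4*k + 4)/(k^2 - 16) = (k^2 + 4*k + 4)/(k^2 - 16)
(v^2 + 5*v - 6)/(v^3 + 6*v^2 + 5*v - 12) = (v + 6)/(v^2 + 7*v + 12)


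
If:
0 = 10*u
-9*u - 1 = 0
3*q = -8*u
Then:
No Solution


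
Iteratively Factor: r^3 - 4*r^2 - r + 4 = (r + 1)*(r^2 - 5*r + 4) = (r - 4)*(r + 1)*(r - 1)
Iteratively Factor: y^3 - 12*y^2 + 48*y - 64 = (y - 4)*(y^2 - 8*y + 16) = (y - 4)^2*(y - 4)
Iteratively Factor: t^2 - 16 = (t - 4)*(t + 4)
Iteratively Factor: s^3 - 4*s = (s)*(s^2 - 4) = s*(s + 2)*(s - 2)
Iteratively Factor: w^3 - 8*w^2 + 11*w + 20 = (w - 4)*(w^2 - 4*w - 5) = (w - 5)*(w - 4)*(w + 1)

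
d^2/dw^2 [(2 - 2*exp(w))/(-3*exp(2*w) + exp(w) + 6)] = (18*exp(4*w) - 66*exp(3*w) + 234*exp(2*w) - 158*exp(w) + 84)*exp(w)/(27*exp(6*w) - 27*exp(5*w) - 153*exp(4*w) + 107*exp(3*w) + 306*exp(2*w) - 108*exp(w) - 216)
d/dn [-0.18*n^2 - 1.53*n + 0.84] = -0.36*n - 1.53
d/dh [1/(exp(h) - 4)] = -exp(h)/(exp(h) - 4)^2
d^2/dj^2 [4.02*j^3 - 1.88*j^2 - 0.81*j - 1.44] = 24.12*j - 3.76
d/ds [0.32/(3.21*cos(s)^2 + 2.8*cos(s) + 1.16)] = (2.0544*cos(s) + 0.896)*sin(s)/(3.21*cos(s)^2 + 2.8*cos(s) + 1.16)^2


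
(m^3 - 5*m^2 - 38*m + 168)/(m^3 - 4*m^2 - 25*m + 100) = (m^2 - m - 42)/(m^2 - 25)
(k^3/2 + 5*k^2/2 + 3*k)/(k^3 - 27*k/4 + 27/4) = 2*k*(k + 2)/(4*k^2 - 12*k + 9)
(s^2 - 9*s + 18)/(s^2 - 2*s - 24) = (s - 3)/(s + 4)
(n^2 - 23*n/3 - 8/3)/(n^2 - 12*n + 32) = (n + 1/3)/(n - 4)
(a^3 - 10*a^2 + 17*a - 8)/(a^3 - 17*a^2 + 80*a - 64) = (a - 1)/(a - 8)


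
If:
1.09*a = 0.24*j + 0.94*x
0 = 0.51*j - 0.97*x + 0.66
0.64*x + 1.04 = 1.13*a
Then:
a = 1.88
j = 1.91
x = 1.69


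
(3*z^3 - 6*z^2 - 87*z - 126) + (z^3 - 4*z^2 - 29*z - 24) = 4*z^3 - 10*z^2 - 116*z - 150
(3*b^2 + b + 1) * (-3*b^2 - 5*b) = -9*b^4 - 18*b^3 - 8*b^2 - 5*b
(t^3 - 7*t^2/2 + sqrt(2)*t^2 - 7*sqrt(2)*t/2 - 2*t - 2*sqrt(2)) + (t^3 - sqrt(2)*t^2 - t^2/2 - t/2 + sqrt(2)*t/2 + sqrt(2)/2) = 2*t^3 - 4*t^2 - 3*sqrt(2)*t - 5*t/2 - 3*sqrt(2)/2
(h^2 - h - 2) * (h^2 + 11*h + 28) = h^4 + 10*h^3 + 15*h^2 - 50*h - 56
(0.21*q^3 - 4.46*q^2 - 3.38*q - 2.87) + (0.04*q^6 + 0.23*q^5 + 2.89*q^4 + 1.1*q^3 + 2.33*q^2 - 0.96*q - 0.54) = 0.04*q^6 + 0.23*q^5 + 2.89*q^4 + 1.31*q^3 - 2.13*q^2 - 4.34*q - 3.41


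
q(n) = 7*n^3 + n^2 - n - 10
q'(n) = 21*n^2 + 2*n - 1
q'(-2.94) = 174.64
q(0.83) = -6.14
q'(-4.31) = 380.48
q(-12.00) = -11950.00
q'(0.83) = 15.13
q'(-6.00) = 743.00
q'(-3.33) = 225.21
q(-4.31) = -547.55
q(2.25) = 72.55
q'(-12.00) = 2999.00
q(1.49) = 13.89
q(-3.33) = -254.06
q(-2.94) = -176.30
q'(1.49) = 48.60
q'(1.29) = 36.53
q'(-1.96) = 75.75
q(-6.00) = -1480.00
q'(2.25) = 109.81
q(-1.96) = -56.91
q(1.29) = 5.40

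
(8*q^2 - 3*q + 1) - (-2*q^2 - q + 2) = 10*q^2 - 2*q - 1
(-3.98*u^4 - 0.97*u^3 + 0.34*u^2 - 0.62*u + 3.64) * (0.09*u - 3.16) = -0.3582*u^5 + 12.4895*u^4 + 3.0958*u^3 - 1.1302*u^2 + 2.2868*u - 11.5024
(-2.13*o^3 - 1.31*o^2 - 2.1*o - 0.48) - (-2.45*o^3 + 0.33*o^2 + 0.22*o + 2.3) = 0.32*o^3 - 1.64*o^2 - 2.32*o - 2.78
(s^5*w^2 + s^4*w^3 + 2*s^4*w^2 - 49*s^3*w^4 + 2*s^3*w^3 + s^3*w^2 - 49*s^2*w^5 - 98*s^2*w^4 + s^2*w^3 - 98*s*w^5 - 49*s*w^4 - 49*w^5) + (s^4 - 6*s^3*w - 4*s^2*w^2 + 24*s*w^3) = s^5*w^2 + s^4*w^3 + 2*s^4*w^2 + s^4 - 49*s^3*w^4 + 2*s^3*w^3 + s^3*w^2 - 6*s^3*w - 49*s^2*w^5 - 98*s^2*w^4 + s^2*w^3 - 4*s^2*w^2 - 98*s*w^5 - 49*s*w^4 + 24*s*w^3 - 49*w^5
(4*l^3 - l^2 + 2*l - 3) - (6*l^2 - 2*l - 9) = 4*l^3 - 7*l^2 + 4*l + 6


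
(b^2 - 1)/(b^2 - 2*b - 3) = (b - 1)/(b - 3)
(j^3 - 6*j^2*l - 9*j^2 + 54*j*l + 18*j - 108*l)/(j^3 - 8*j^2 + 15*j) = (j^2 - 6*j*l - 6*j + 36*l)/(j*(j - 5))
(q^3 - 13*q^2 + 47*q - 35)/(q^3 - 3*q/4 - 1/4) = 4*(q^2 - 12*q + 35)/(4*q^2 + 4*q + 1)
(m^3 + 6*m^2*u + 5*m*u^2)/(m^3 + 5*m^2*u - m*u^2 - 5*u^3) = m/(m - u)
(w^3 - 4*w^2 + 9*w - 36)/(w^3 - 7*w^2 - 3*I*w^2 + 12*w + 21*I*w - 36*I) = (w + 3*I)/(w - 3)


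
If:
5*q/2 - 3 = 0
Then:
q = 6/5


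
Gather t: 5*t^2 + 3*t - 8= 5*t^2 + 3*t - 8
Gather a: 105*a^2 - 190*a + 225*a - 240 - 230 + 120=105*a^2 + 35*a - 350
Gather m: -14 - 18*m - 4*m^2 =-4*m^2 - 18*m - 14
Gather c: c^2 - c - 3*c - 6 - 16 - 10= c^2 - 4*c - 32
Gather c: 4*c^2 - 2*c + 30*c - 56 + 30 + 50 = 4*c^2 + 28*c + 24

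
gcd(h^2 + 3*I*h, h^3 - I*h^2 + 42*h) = h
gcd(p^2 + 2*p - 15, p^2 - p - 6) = p - 3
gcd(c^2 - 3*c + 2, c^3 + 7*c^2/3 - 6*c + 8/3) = c - 1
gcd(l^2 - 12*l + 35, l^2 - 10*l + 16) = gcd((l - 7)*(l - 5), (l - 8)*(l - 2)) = 1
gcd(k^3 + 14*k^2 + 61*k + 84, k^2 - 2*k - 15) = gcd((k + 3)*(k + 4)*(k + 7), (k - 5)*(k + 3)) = k + 3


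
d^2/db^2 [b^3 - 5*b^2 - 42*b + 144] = 6*b - 10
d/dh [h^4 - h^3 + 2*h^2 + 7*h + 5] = 4*h^3 - 3*h^2 + 4*h + 7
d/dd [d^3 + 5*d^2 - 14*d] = 3*d^2 + 10*d - 14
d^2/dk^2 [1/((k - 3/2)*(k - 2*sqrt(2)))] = 4*(4*(k - 2*sqrt(2))^2 + 2*(k - 2*sqrt(2))*(2*k - 3) + (2*k - 3)^2)/((k - 2*sqrt(2))^3*(2*k - 3)^3)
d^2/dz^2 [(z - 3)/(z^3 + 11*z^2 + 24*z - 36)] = 2*(3*z^3 - 21*z^2 - 23*z - 57)/(z^7 + 21*z^6 + 147*z^5 + 287*z^4 - 672*z^3 - 1512*z^2 + 3024*z - 1296)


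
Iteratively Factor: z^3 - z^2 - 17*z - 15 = (z + 1)*(z^2 - 2*z - 15) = (z - 5)*(z + 1)*(z + 3)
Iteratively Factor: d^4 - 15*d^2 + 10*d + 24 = (d - 3)*(d^3 + 3*d^2 - 6*d - 8) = (d - 3)*(d + 4)*(d^2 - d - 2) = (d - 3)*(d - 2)*(d + 4)*(d + 1)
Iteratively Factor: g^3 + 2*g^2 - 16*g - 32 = (g - 4)*(g^2 + 6*g + 8) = (g - 4)*(g + 4)*(g + 2)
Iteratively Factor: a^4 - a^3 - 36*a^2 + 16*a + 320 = (a + 4)*(a^3 - 5*a^2 - 16*a + 80) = (a - 4)*(a + 4)*(a^2 - a - 20) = (a - 4)*(a + 4)^2*(a - 5)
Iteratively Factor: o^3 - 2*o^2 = (o)*(o^2 - 2*o) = o^2*(o - 2)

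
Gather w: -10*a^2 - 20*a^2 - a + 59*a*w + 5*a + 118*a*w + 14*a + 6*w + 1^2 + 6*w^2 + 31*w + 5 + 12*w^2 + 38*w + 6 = -30*a^2 + 18*a + 18*w^2 + w*(177*a + 75) + 12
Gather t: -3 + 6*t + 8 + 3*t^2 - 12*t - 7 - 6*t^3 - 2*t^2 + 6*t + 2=-6*t^3 + t^2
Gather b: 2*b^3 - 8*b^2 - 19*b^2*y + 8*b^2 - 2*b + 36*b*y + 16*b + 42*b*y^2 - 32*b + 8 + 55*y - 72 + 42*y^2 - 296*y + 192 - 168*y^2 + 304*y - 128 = 2*b^3 - 19*b^2*y + b*(42*y^2 + 36*y - 18) - 126*y^2 + 63*y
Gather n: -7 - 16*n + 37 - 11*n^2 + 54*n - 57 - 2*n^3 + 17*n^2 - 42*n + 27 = -2*n^3 + 6*n^2 - 4*n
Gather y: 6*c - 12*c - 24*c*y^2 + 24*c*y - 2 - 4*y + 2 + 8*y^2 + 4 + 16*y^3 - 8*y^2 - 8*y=-24*c*y^2 - 6*c + 16*y^3 + y*(24*c - 12) + 4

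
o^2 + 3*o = o*(o + 3)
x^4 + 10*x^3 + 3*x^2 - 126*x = x*(x - 3)*(x + 6)*(x + 7)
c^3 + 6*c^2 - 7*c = c*(c - 1)*(c + 7)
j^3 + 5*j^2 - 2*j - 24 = (j - 2)*(j + 3)*(j + 4)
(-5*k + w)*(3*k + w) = -15*k^2 - 2*k*w + w^2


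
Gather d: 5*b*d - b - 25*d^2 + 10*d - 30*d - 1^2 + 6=-b - 25*d^2 + d*(5*b - 20) + 5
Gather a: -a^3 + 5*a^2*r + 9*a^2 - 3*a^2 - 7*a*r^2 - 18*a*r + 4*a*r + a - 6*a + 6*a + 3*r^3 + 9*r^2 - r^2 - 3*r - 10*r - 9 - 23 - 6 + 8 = -a^3 + a^2*(5*r + 6) + a*(-7*r^2 - 14*r + 1) + 3*r^3 + 8*r^2 - 13*r - 30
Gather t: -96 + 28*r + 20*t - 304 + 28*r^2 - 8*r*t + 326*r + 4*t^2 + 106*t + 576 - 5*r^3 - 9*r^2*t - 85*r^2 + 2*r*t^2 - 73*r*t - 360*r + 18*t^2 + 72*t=-5*r^3 - 57*r^2 - 6*r + t^2*(2*r + 22) + t*(-9*r^2 - 81*r + 198) + 176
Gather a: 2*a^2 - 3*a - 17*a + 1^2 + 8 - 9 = 2*a^2 - 20*a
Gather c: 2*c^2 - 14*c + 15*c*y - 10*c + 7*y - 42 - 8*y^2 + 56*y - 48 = 2*c^2 + c*(15*y - 24) - 8*y^2 + 63*y - 90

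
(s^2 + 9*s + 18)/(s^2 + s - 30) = (s + 3)/(s - 5)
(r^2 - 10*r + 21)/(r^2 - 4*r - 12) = (-r^2 + 10*r - 21)/(-r^2 + 4*r + 12)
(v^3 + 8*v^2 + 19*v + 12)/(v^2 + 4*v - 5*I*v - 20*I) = (v^2 + 4*v + 3)/(v - 5*I)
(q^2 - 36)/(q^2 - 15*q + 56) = (q^2 - 36)/(q^2 - 15*q + 56)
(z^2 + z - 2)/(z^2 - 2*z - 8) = (z - 1)/(z - 4)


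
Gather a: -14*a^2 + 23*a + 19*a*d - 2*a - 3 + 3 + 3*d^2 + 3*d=-14*a^2 + a*(19*d + 21) + 3*d^2 + 3*d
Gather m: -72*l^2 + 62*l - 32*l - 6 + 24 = -72*l^2 + 30*l + 18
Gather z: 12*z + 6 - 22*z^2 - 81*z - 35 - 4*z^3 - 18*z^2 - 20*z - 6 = -4*z^3 - 40*z^2 - 89*z - 35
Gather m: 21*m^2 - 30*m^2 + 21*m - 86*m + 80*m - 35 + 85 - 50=-9*m^2 + 15*m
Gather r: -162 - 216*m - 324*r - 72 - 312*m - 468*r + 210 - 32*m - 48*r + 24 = -560*m - 840*r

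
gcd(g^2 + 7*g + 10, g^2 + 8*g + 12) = g + 2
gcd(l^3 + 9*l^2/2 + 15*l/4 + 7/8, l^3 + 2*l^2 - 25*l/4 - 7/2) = l^2 + 4*l + 7/4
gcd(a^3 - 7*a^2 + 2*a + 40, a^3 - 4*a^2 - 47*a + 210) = a - 5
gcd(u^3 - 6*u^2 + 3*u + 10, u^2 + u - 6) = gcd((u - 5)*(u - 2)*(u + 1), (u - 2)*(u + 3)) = u - 2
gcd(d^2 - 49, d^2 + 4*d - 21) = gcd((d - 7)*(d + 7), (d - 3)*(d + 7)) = d + 7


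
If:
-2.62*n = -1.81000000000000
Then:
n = 0.69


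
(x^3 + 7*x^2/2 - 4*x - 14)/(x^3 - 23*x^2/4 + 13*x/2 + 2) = 2*(2*x^2 + 11*x + 14)/(4*x^2 - 15*x - 4)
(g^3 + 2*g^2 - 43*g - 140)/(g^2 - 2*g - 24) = (g^2 - 2*g - 35)/(g - 6)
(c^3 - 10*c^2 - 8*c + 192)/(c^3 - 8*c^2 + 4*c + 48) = (c^2 - 4*c - 32)/(c^2 - 2*c - 8)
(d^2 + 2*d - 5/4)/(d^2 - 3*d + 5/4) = (2*d + 5)/(2*d - 5)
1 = 1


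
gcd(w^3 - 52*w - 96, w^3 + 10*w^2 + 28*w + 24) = w^2 + 8*w + 12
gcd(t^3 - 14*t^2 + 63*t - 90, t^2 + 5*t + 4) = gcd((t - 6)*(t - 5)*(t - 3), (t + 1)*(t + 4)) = 1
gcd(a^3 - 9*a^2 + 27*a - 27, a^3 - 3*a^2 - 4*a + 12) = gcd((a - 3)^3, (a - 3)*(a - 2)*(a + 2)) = a - 3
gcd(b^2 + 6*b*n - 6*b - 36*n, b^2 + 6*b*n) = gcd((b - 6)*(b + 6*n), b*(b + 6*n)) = b + 6*n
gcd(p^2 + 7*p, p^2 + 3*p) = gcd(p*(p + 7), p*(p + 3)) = p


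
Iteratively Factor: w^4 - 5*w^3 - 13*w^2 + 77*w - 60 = (w - 5)*(w^3 - 13*w + 12) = (w - 5)*(w - 3)*(w^2 + 3*w - 4) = (w - 5)*(w - 3)*(w - 1)*(w + 4)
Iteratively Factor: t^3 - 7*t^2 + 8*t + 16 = (t - 4)*(t^2 - 3*t - 4) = (t - 4)*(t + 1)*(t - 4)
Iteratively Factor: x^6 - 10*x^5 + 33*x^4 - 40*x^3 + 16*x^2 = (x - 1)*(x^5 - 9*x^4 + 24*x^3 - 16*x^2) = (x - 1)^2*(x^4 - 8*x^3 + 16*x^2) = (x - 4)*(x - 1)^2*(x^3 - 4*x^2) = (x - 4)^2*(x - 1)^2*(x^2) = x*(x - 4)^2*(x - 1)^2*(x)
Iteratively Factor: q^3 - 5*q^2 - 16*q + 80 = (q - 4)*(q^2 - q - 20) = (q - 5)*(q - 4)*(q + 4)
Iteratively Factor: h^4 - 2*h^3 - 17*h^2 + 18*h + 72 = (h + 3)*(h^3 - 5*h^2 - 2*h + 24) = (h + 2)*(h + 3)*(h^2 - 7*h + 12) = (h - 4)*(h + 2)*(h + 3)*(h - 3)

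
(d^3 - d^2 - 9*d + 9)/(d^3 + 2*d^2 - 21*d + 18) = (d + 3)/(d + 6)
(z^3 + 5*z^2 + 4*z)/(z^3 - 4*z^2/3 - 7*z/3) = 3*(z + 4)/(3*z - 7)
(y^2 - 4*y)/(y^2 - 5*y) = (y - 4)/(y - 5)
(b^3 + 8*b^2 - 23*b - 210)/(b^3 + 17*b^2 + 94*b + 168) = (b - 5)/(b + 4)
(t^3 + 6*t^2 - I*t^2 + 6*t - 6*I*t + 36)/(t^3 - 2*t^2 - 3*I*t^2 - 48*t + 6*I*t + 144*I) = (t + 2*I)/(t - 8)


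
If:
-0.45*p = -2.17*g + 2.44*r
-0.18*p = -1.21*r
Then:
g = 2.5184331797235*r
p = 6.72222222222222*r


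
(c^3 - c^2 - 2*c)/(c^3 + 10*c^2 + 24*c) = (c^2 - c - 2)/(c^2 + 10*c + 24)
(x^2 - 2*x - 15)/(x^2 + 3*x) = (x - 5)/x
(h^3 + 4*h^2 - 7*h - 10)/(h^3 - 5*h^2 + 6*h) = (h^2 + 6*h + 5)/(h*(h - 3))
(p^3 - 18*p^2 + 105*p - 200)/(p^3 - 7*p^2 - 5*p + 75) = (p - 8)/(p + 3)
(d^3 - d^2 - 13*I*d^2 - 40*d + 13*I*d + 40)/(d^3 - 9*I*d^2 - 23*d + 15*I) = (d^2 - d*(1 + 8*I) + 8*I)/(d^2 - 4*I*d - 3)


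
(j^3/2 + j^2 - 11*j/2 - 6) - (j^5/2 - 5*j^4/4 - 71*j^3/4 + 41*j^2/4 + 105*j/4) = -j^5/2 + 5*j^4/4 + 73*j^3/4 - 37*j^2/4 - 127*j/4 - 6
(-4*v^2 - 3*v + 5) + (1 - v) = -4*v^2 - 4*v + 6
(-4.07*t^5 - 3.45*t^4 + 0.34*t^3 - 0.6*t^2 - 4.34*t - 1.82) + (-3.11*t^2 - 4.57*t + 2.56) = -4.07*t^5 - 3.45*t^4 + 0.34*t^3 - 3.71*t^2 - 8.91*t + 0.74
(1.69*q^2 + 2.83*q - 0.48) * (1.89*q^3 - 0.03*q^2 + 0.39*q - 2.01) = 3.1941*q^5 + 5.298*q^4 - 0.333*q^3 - 2.2788*q^2 - 5.8755*q + 0.9648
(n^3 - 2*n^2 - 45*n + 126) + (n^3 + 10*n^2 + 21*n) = 2*n^3 + 8*n^2 - 24*n + 126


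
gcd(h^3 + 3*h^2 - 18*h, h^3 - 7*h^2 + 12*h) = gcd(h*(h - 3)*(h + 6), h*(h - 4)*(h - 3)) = h^2 - 3*h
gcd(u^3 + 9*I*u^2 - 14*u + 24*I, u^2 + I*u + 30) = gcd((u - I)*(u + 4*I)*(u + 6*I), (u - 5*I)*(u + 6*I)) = u + 6*I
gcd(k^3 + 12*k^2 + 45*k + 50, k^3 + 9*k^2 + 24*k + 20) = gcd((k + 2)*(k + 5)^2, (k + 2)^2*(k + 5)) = k^2 + 7*k + 10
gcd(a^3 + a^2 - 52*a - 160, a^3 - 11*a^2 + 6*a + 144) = a - 8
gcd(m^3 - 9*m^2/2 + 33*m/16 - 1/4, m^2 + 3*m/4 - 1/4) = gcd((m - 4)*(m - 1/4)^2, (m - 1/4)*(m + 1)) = m - 1/4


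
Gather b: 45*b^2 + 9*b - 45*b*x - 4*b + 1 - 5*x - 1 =45*b^2 + b*(5 - 45*x) - 5*x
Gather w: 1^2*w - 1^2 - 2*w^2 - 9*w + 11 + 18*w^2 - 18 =16*w^2 - 8*w - 8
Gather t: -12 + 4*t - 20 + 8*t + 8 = 12*t - 24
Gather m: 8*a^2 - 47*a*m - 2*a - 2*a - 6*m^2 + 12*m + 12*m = 8*a^2 - 4*a - 6*m^2 + m*(24 - 47*a)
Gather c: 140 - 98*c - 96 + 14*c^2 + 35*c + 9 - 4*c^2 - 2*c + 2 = 10*c^2 - 65*c + 55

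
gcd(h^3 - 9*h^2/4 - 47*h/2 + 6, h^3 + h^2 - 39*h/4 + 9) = h + 4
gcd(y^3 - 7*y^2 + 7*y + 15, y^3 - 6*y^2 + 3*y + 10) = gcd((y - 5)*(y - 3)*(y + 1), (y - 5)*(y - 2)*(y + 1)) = y^2 - 4*y - 5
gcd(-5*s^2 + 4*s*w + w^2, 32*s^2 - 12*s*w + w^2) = 1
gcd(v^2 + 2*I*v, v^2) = v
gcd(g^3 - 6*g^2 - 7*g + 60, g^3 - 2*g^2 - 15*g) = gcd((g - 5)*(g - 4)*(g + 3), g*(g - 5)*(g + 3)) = g^2 - 2*g - 15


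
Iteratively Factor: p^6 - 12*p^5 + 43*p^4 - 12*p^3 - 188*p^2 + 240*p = (p)*(p^5 - 12*p^4 + 43*p^3 - 12*p^2 - 188*p + 240) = p*(p - 3)*(p^4 - 9*p^3 + 16*p^2 + 36*p - 80) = p*(p - 3)*(p + 2)*(p^3 - 11*p^2 + 38*p - 40) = p*(p - 5)*(p - 3)*(p + 2)*(p^2 - 6*p + 8) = p*(p - 5)*(p - 3)*(p - 2)*(p + 2)*(p - 4)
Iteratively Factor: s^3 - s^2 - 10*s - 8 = (s + 1)*(s^2 - 2*s - 8) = (s + 1)*(s + 2)*(s - 4)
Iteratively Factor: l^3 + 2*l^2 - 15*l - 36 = (l - 4)*(l^2 + 6*l + 9) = (l - 4)*(l + 3)*(l + 3)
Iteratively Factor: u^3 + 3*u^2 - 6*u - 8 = (u - 2)*(u^2 + 5*u + 4) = (u - 2)*(u + 4)*(u + 1)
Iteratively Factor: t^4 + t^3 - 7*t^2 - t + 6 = (t - 1)*(t^3 + 2*t^2 - 5*t - 6) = (t - 2)*(t - 1)*(t^2 + 4*t + 3) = (t - 2)*(t - 1)*(t + 1)*(t + 3)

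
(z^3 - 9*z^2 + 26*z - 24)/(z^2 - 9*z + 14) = (z^2 - 7*z + 12)/(z - 7)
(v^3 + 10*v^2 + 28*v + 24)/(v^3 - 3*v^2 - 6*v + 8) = (v^2 + 8*v + 12)/(v^2 - 5*v + 4)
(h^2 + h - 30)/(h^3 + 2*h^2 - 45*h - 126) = (h - 5)/(h^2 - 4*h - 21)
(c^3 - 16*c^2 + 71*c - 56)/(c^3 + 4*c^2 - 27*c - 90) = (c^3 - 16*c^2 + 71*c - 56)/(c^3 + 4*c^2 - 27*c - 90)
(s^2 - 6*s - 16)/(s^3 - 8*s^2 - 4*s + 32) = 1/(s - 2)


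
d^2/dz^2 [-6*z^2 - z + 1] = -12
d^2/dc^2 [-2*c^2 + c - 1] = -4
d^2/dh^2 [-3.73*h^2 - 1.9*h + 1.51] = -7.46000000000000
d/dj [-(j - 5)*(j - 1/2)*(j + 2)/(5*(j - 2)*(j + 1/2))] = (-4*j^4 + 12*j^3 - 43*j^2 + 12*j - 64)/(5*(4*j^4 - 12*j^3 + j^2 + 12*j + 4))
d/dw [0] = 0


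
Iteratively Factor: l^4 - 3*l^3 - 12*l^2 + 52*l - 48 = (l - 2)*(l^3 - l^2 - 14*l + 24) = (l - 3)*(l - 2)*(l^2 + 2*l - 8) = (l - 3)*(l - 2)^2*(l + 4)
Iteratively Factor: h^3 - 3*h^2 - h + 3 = (h - 1)*(h^2 - 2*h - 3) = (h - 3)*(h - 1)*(h + 1)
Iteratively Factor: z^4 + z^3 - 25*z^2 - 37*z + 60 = (z + 4)*(z^3 - 3*z^2 - 13*z + 15) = (z - 1)*(z + 4)*(z^2 - 2*z - 15) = (z - 1)*(z + 3)*(z + 4)*(z - 5)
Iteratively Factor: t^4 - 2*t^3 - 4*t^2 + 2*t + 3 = (t + 1)*(t^3 - 3*t^2 - t + 3) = (t - 1)*(t + 1)*(t^2 - 2*t - 3) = (t - 3)*(t - 1)*(t + 1)*(t + 1)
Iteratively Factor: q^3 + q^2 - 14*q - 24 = (q - 4)*(q^2 + 5*q + 6) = (q - 4)*(q + 3)*(q + 2)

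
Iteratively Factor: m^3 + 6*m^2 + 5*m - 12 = (m + 4)*(m^2 + 2*m - 3) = (m + 3)*(m + 4)*(m - 1)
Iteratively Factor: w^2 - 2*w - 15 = (w + 3)*(w - 5)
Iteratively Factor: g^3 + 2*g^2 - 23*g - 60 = (g + 4)*(g^2 - 2*g - 15) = (g - 5)*(g + 4)*(g + 3)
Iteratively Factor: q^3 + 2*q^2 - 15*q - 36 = (q - 4)*(q^2 + 6*q + 9) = (q - 4)*(q + 3)*(q + 3)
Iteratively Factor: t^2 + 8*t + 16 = (t + 4)*(t + 4)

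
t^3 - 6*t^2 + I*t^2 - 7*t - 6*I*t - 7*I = (t - 7)*(t + 1)*(t + I)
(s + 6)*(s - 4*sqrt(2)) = s^2 - 4*sqrt(2)*s + 6*s - 24*sqrt(2)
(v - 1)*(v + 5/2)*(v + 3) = v^3 + 9*v^2/2 + 2*v - 15/2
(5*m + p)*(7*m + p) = 35*m^2 + 12*m*p + p^2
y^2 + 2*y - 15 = (y - 3)*(y + 5)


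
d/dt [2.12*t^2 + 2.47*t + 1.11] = 4.24*t + 2.47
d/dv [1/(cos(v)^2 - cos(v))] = (-sin(v)/cos(v)^2 + 2*tan(v))/(cos(v) - 1)^2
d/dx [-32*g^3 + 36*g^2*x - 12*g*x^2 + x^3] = 36*g^2 - 24*g*x + 3*x^2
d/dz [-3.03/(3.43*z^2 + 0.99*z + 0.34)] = (20.7858*z + 2.9997)/(3.43*z^2 + 0.99*z + 0.34)^2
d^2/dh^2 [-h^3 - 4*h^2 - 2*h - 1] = -6*h - 8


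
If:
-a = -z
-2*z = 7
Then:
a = -7/2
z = -7/2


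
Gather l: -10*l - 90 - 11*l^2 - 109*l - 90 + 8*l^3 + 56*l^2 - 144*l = 8*l^3 + 45*l^2 - 263*l - 180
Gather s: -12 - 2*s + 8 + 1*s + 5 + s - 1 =0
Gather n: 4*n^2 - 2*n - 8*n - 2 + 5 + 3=4*n^2 - 10*n + 6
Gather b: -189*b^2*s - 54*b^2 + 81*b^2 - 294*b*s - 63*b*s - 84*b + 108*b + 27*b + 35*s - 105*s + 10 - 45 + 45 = b^2*(27 - 189*s) + b*(51 - 357*s) - 70*s + 10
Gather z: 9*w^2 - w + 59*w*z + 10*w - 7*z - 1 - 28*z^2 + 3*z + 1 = 9*w^2 + 9*w - 28*z^2 + z*(59*w - 4)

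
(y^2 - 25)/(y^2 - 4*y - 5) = (y + 5)/(y + 1)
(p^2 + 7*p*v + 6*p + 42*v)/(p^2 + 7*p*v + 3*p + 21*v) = (p + 6)/(p + 3)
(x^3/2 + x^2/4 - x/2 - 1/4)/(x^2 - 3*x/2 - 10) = (-2*x^3 - x^2 + 2*x + 1)/(2*(-2*x^2 + 3*x + 20))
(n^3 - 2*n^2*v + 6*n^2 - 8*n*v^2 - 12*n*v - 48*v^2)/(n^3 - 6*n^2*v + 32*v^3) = (-n - 6)/(-n + 4*v)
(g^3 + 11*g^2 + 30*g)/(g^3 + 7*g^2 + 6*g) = (g + 5)/(g + 1)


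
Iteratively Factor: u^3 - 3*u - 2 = (u - 2)*(u^2 + 2*u + 1) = (u - 2)*(u + 1)*(u + 1)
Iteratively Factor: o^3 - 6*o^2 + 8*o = (o)*(o^2 - 6*o + 8) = o*(o - 2)*(o - 4)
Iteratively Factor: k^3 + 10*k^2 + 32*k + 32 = (k + 4)*(k^2 + 6*k + 8) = (k + 4)^2*(k + 2)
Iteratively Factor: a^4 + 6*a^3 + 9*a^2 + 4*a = (a + 1)*(a^3 + 5*a^2 + 4*a) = (a + 1)*(a + 4)*(a^2 + a) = a*(a + 1)*(a + 4)*(a + 1)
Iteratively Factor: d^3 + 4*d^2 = (d)*(d^2 + 4*d) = d*(d + 4)*(d)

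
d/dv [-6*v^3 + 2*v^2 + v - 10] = -18*v^2 + 4*v + 1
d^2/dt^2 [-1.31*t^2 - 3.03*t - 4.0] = -2.62000000000000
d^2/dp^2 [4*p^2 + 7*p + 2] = 8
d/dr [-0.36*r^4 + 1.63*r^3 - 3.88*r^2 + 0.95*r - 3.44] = -1.44*r^3 + 4.89*r^2 - 7.76*r + 0.95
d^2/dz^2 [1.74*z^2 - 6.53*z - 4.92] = 3.48000000000000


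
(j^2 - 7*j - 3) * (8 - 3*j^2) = -3*j^4 + 21*j^3 + 17*j^2 - 56*j - 24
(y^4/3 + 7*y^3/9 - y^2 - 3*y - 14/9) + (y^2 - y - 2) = y^4/3 + 7*y^3/9 - 4*y - 32/9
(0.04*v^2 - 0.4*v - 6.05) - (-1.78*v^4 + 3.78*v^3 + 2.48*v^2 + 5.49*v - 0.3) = 1.78*v^4 - 3.78*v^3 - 2.44*v^2 - 5.89*v - 5.75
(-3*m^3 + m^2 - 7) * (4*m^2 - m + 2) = -12*m^5 + 7*m^4 - 7*m^3 - 26*m^2 + 7*m - 14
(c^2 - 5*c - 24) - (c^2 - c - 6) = -4*c - 18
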